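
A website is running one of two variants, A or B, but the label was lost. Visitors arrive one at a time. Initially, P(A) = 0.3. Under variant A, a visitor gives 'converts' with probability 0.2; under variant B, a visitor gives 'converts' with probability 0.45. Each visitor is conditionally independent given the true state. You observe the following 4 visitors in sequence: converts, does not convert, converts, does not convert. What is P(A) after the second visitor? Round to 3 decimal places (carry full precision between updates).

0.217

After 'converts': P(A) = 0.2·0.3000 / (0.2·0.3000 + 0.45·0.7000) ≈ 0.1600
After 'does not convert': P(A) = 0.8·0.1600 / (0.8·0.1600 + 0.55·0.8400) ≈ 0.2169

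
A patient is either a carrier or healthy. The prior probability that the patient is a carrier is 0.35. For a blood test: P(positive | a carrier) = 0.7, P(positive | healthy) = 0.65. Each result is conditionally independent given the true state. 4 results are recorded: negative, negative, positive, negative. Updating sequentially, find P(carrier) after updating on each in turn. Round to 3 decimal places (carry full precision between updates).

After 'negative': P(carrier) = 0.3·0.3500 / (0.3·0.3500 + 0.35·0.6500) ≈ 0.3158
After 'negative': P(carrier) = 0.3·0.3158 / (0.3·0.3158 + 0.35·0.6842) ≈ 0.2835
After 'positive': P(carrier) = 0.7·0.2835 / (0.7·0.2835 + 0.65·0.7165) ≈ 0.2988
After 'negative': P(carrier) = 0.3·0.2988 / (0.3·0.2988 + 0.35·0.7012) ≈ 0.2675

0.267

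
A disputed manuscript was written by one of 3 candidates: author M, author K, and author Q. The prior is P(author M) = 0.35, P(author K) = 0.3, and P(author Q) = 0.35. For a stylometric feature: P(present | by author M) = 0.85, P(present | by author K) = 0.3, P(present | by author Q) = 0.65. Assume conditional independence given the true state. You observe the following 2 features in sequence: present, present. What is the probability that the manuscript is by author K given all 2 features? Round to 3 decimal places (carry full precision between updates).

After 'present': normaliser = 0.85·0.3500 + 0.3·0.3000 + 0.65·0.3500; P(author M) ≈ 0.4837, P(author K) ≈ 0.1463, P(author Q) ≈ 0.3699
After 'present': normaliser = 0.85·0.4837 + 0.3·0.1463 + 0.65·0.3699; P(author M) ≈ 0.5912, P(author K) ≈ 0.0631, P(author Q) ≈ 0.3457

0.063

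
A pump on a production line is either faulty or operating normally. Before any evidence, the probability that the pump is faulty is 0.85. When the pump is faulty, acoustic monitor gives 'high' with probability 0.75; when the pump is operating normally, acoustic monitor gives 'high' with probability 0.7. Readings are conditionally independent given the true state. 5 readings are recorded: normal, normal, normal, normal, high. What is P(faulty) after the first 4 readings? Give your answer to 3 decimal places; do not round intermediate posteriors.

0.732

After 'normal': P(faulty) = 0.25·0.8500 / (0.25·0.8500 + 0.3·0.1500) ≈ 0.8252
After 'normal': P(faulty) = 0.25·0.8252 / (0.25·0.8252 + 0.3·0.1748) ≈ 0.7974
After 'normal': P(faulty) = 0.25·0.7974 / (0.25·0.7974 + 0.3·0.2026) ≈ 0.7663
After 'normal': P(faulty) = 0.25·0.7663 / (0.25·0.7663 + 0.3·0.2337) ≈ 0.7321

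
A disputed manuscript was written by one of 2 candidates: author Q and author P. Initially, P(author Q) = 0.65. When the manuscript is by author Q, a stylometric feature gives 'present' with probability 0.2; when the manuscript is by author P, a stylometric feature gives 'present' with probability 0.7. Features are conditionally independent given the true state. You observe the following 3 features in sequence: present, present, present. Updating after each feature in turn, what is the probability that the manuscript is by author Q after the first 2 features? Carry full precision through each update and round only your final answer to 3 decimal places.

0.132

After 'present': P(author Q) = 0.2·0.6500 / (0.2·0.6500 + 0.7·0.3500) ≈ 0.3467
After 'present': P(author Q) = 0.2·0.3467 / (0.2·0.3467 + 0.7·0.6533) ≈ 0.1316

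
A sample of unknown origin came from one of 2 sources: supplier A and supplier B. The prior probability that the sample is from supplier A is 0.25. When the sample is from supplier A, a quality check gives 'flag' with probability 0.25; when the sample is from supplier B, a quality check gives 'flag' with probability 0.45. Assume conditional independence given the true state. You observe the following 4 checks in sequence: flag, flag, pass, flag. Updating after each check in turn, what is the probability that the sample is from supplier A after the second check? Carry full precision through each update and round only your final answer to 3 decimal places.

0.093

After 'flag': P(supplier A) = 0.25·0.2500 / (0.25·0.2500 + 0.45·0.7500) ≈ 0.1562
After 'flag': P(supplier A) = 0.25·0.1562 / (0.25·0.1562 + 0.45·0.8438) ≈ 0.0933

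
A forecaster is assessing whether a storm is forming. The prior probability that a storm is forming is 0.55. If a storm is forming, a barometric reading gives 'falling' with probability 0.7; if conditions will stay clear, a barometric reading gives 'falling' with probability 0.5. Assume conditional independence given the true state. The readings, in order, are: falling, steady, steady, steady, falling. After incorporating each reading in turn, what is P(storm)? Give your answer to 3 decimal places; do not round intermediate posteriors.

After 'falling': P(storm) = 0.7·0.5500 / (0.7·0.5500 + 0.5·0.4500) ≈ 0.6311
After 'steady': P(storm) = 0.3·0.6311 / (0.3·0.6311 + 0.5·0.3689) ≈ 0.5066
After 'steady': P(storm) = 0.3·0.5066 / (0.3·0.5066 + 0.5·0.4934) ≈ 0.3812
After 'steady': P(storm) = 0.3·0.3812 / (0.3·0.3812 + 0.5·0.6188) ≈ 0.2699
After 'falling': P(storm) = 0.7·0.2699 / (0.7·0.2699 + 0.5·0.7301) ≈ 0.3410

0.341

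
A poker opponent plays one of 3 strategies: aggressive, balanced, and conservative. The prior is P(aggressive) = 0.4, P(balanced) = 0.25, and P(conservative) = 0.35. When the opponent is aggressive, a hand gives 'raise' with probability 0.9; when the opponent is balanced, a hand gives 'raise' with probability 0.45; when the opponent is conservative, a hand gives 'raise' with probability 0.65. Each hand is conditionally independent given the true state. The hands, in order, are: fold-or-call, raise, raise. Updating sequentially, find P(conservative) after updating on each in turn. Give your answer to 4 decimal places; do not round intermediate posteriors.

0.4621

After 'fold-or-call': normaliser = 0.1·0.4000 + 0.55·0.2500 + 0.35·0.3500; P(aggressive) ≈ 0.1333, P(balanced) ≈ 0.4583, P(conservative) ≈ 0.4083
After 'raise': normaliser = 0.9·0.1333 + 0.45·0.4583 + 0.65·0.4083; P(aggressive) ≈ 0.2028, P(balanced) ≈ 0.3486, P(conservative) ≈ 0.4486
After 'raise': normaliser = 0.9·0.2028 + 0.45·0.3486 + 0.65·0.4486; P(aggressive) ≈ 0.2893, P(balanced) ≈ 0.2486, P(conservative) ≈ 0.4621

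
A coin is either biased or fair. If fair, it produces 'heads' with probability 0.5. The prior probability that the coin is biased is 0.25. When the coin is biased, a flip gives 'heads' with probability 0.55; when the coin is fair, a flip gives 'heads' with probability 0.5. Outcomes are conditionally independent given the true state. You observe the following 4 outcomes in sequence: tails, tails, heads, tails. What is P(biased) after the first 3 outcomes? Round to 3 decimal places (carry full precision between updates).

After 'tails': P(biased) = 0.45·0.2500 / (0.45·0.2500 + 0.5·0.7500) ≈ 0.2308
After 'tails': P(biased) = 0.45·0.2308 / (0.45·0.2308 + 0.5·0.7692) ≈ 0.2126
After 'heads': P(biased) = 0.55·0.2126 / (0.55·0.2126 + 0.5·0.7874) ≈ 0.2290

0.229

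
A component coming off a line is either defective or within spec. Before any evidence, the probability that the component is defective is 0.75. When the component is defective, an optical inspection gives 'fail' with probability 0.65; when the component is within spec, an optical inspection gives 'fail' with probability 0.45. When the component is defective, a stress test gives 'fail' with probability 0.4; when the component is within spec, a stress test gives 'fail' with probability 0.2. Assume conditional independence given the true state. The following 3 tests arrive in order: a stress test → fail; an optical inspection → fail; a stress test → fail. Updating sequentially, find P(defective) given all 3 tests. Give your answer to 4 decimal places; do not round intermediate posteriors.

After a stress test='fail': P(defective) = 0.4·0.7500 / (0.4·0.7500 + 0.2·0.2500) ≈ 0.8571
After an optical inspection='fail': P(defective) = 0.65·0.8571 / (0.65·0.8571 + 0.45·0.1429) ≈ 0.8966
After a stress test='fail': P(defective) = 0.4·0.8966 / (0.4·0.8966 + 0.2·0.1034) ≈ 0.9455

0.9455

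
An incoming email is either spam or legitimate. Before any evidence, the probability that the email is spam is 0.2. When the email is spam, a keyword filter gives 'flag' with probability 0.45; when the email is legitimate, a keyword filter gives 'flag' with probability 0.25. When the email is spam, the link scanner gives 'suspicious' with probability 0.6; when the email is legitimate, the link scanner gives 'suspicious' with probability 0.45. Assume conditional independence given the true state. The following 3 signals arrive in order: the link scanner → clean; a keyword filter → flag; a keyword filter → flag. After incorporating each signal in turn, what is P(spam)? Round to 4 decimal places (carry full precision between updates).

Each posterior becomes the prior for the next update.
After the link scanner='clean': P(spam) = 0.4·0.2000 / (0.4·0.2000 + 0.55·0.8000) ≈ 0.1538
After a keyword filter='flag': P(spam) = 0.45·0.1538 / (0.45·0.1538 + 0.25·0.8462) ≈ 0.2466
After a keyword filter='flag': P(spam) = 0.45·0.2466 / (0.45·0.2466 + 0.25·0.7534) ≈ 0.3707

0.3707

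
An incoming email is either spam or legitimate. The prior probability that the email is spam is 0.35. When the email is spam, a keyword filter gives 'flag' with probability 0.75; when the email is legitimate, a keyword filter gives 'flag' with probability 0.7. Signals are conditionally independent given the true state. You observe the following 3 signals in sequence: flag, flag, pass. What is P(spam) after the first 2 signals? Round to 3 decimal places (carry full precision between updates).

After 'flag': P(spam) = 0.75·0.3500 / (0.75·0.3500 + 0.7·0.6500) ≈ 0.3659
After 'flag': P(spam) = 0.75·0.3659 / (0.75·0.3659 + 0.7·0.6341) ≈ 0.3820

0.382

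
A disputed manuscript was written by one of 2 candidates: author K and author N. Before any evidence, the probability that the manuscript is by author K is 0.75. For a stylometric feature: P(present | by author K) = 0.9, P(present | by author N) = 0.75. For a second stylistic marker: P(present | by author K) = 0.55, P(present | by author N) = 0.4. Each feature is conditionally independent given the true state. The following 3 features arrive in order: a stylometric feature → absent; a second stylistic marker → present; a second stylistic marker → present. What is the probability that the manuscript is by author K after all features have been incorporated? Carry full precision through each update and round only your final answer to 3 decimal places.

Each posterior becomes the prior for the next update.
After a stylometric feature='absent': P(author K) = 0.1·0.7500 / (0.1·0.7500 + 0.25·0.2500) ≈ 0.5455
After a second stylistic marker='present': P(author K) = 0.55·0.5455 / (0.55·0.5455 + 0.4·0.4545) ≈ 0.6226
After a second stylistic marker='present': P(author K) = 0.55·0.6226 / (0.55·0.6226 + 0.4·0.3774) ≈ 0.6941

0.694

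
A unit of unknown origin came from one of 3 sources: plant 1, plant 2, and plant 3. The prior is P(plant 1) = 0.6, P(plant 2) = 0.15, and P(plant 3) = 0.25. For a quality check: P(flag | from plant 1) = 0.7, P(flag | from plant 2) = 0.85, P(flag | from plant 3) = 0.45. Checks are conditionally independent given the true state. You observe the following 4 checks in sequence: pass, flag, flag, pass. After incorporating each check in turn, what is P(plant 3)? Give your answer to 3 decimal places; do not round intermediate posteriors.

After 'pass': normaliser = 0.3·0.6000 + 0.15·0.1500 + 0.55·0.2500; P(plant 1) ≈ 0.5294, P(plant 2) ≈ 0.0662, P(plant 3) ≈ 0.4044
After 'flag': normaliser = 0.7·0.5294 + 0.85·0.0662 + 0.45·0.4044; P(plant 1) ≈ 0.6087, P(plant 2) ≈ 0.0924, P(plant 3) ≈ 0.2989
After 'flag': normaliser = 0.7·0.6087 + 0.85·0.0924 + 0.45·0.2989; P(plant 1) ≈ 0.6667, P(plant 2) ≈ 0.1229, P(plant 3) ≈ 0.2105
After 'pass': normaliser = 0.3·0.6667 + 0.15·0.1229 + 0.55·0.2105; P(plant 1) ≈ 0.5985, P(plant 2) ≈ 0.0552, P(plant 3) ≈ 0.3464

0.346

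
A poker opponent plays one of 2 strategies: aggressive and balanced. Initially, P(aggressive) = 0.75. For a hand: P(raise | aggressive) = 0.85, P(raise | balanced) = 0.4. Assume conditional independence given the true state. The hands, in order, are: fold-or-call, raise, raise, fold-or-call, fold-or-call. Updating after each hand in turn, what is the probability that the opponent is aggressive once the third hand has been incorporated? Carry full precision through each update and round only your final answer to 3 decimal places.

Apply Bayes' rule sequentially, carrying P(aggressive) forward.
After 'fold-or-call': P(aggressive) = 0.15·0.7500 / (0.15·0.7500 + 0.6·0.2500) ≈ 0.4286
After 'raise': P(aggressive) = 0.85·0.4286 / (0.85·0.4286 + 0.4·0.5714) ≈ 0.6145
After 'raise': P(aggressive) = 0.85·0.6145 / (0.85·0.6145 + 0.4·0.3855) ≈ 0.7720

0.772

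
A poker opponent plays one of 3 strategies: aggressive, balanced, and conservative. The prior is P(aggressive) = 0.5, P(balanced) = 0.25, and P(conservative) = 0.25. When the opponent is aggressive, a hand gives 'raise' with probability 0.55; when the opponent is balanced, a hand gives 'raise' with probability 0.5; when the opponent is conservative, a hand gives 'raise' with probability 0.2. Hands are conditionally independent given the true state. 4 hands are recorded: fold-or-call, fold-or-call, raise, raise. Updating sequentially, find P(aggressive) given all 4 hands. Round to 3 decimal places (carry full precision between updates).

0.582

After 'fold-or-call': normaliser = 0.45·0.5000 + 0.5·0.2500 + 0.8·0.2500; P(aggressive) ≈ 0.4091, P(balanced) ≈ 0.2273, P(conservative) ≈ 0.3636
After 'fold-or-call': normaliser = 0.45·0.4091 + 0.5·0.2273 + 0.8·0.3636; P(aggressive) ≈ 0.3127, P(balanced) ≈ 0.1931, P(conservative) ≈ 0.4942
After 'raise': normaliser = 0.55·0.3127 + 0.5·0.1931 + 0.2·0.4942; P(aggressive) ≈ 0.4682, P(balanced) ≈ 0.2627, P(conservative) ≈ 0.2690
After 'raise': normaliser = 0.55·0.4682 + 0.5·0.2627 + 0.2·0.2690; P(aggressive) ≈ 0.5817, P(balanced) ≈ 0.2968, P(conservative) ≈ 0.1216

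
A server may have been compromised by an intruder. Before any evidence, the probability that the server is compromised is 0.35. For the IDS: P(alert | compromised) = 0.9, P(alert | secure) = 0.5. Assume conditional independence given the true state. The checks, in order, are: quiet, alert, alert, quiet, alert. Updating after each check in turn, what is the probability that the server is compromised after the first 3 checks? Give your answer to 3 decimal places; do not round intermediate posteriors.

Apply Bayes' rule sequentially, carrying P(compromised) forward.
After 'quiet': P(compromised) = 0.1·0.3500 / (0.1·0.3500 + 0.5·0.6500) ≈ 0.0972
After 'alert': P(compromised) = 0.9·0.0972 / (0.9·0.0972 + 0.5·0.9028) ≈ 0.1624
After 'alert': P(compromised) = 0.9·0.1624 / (0.9·0.1624 + 0.5·0.8376) ≈ 0.2587

0.259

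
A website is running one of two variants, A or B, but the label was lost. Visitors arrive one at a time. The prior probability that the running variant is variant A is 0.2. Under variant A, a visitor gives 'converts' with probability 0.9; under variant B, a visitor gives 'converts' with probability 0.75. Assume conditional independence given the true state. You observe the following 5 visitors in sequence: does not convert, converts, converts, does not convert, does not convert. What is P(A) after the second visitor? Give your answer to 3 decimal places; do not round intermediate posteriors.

0.107

After 'does not convert': P(A) = 0.1·0.2000 / (0.1·0.2000 + 0.25·0.8000) ≈ 0.0909
After 'converts': P(A) = 0.9·0.0909 / (0.9·0.0909 + 0.75·0.9091) ≈ 0.1071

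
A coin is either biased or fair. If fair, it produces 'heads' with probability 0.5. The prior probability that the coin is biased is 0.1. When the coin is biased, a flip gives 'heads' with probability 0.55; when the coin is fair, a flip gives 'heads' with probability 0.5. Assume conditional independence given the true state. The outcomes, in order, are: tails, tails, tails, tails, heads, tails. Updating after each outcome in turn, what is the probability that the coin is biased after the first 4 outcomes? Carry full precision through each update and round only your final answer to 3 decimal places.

0.068

Apply Bayes' rule sequentially, carrying P(biased) forward.
After 'tails': P(biased) = 0.45·0.1000 / (0.45·0.1000 + 0.5·0.9000) ≈ 0.0909
After 'tails': P(biased) = 0.45·0.0909 / (0.45·0.0909 + 0.5·0.9091) ≈ 0.0826
After 'tails': P(biased) = 0.45·0.0826 / (0.45·0.0826 + 0.5·0.9174) ≈ 0.0749
After 'tails': P(biased) = 0.45·0.0749 / (0.45·0.0749 + 0.5·0.9251) ≈ 0.0679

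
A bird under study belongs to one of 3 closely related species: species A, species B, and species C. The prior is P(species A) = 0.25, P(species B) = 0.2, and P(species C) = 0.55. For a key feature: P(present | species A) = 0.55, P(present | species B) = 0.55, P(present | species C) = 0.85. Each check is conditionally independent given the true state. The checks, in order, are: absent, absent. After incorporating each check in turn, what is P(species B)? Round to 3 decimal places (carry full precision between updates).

0.391

After 'absent': normaliser = 0.45·0.2500 + 0.45·0.2000 + 0.15·0.5500; P(species A) ≈ 0.3947, P(species B) ≈ 0.3158, P(species C) ≈ 0.2895
After 'absent': normaliser = 0.45·0.3947 + 0.45·0.3158 + 0.15·0.2895; P(species A) ≈ 0.4891, P(species B) ≈ 0.3913, P(species C) ≈ 0.1196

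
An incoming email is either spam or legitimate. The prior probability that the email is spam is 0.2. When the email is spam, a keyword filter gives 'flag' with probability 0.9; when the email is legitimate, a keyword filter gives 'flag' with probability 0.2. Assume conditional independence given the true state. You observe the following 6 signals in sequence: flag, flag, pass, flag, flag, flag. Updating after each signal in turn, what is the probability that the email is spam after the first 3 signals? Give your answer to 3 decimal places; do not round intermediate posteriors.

After 'flag': P(spam) = 0.9·0.2000 / (0.9·0.2000 + 0.2·0.8000) ≈ 0.5294
After 'flag': P(spam) = 0.9·0.5294 / (0.9·0.5294 + 0.2·0.4706) ≈ 0.8351
After 'pass': P(spam) = 0.1·0.8351 / (0.1·0.8351 + 0.8·0.1649) ≈ 0.3876

0.388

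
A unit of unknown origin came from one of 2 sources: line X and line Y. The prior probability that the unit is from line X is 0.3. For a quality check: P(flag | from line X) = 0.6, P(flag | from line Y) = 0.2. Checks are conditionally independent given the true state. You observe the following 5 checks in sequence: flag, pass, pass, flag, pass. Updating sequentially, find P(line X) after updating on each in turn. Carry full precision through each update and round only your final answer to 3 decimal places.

0.325

Each posterior becomes the prior for the next update.
After 'flag': P(line X) = 0.6·0.3000 / (0.6·0.3000 + 0.2·0.7000) ≈ 0.5625
After 'pass': P(line X) = 0.4·0.5625 / (0.4·0.5625 + 0.8·0.4375) ≈ 0.3913
After 'pass': P(line X) = 0.4·0.3913 / (0.4·0.3913 + 0.8·0.6087) ≈ 0.2432
After 'flag': P(line X) = 0.6·0.2432 / (0.6·0.2432 + 0.2·0.7568) ≈ 0.4909
After 'pass': P(line X) = 0.4·0.4909 / (0.4·0.4909 + 0.8·0.5091) ≈ 0.3253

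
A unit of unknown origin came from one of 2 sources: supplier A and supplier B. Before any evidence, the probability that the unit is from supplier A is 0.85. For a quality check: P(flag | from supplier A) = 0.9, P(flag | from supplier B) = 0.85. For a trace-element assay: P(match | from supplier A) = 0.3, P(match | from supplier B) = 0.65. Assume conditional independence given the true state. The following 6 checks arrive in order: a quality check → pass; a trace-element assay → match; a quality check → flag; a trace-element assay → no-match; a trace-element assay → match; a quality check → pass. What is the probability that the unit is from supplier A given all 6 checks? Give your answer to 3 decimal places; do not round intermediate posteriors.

0.532

After a quality check='pass': P(supplier A) = 0.1·0.8500 / (0.1·0.8500 + 0.15·0.1500) ≈ 0.7907
After a trace-element assay='match': P(supplier A) = 0.3·0.7907 / (0.3·0.7907 + 0.65·0.2093) ≈ 0.6355
After a quality check='flag': P(supplier A) = 0.9·0.6355 / (0.9·0.6355 + 0.85·0.3645) ≈ 0.6486
After a trace-element assay='no-match': P(supplier A) = 0.7·0.6486 / (0.7·0.6486 + 0.35·0.3514) ≈ 0.7869
After a trace-element assay='match': P(supplier A) = 0.3·0.7869 / (0.3·0.7869 + 0.65·0.2131) ≈ 0.6302
After a quality check='pass': P(supplier A) = 0.1·0.6302 / (0.1·0.6302 + 0.15·0.3698) ≈ 0.5319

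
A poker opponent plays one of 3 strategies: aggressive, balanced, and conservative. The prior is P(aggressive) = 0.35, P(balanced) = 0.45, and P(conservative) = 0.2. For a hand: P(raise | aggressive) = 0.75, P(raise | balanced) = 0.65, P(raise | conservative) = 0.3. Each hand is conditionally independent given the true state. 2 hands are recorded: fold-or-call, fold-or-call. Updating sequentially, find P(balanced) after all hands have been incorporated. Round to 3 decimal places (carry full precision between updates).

0.315

After 'fold-or-call': normaliser = 0.25·0.3500 + 0.35·0.4500 + 0.7·0.2000; P(aggressive) ≈ 0.2273, P(balanced) ≈ 0.4091, P(conservative) ≈ 0.3636
After 'fold-or-call': normaliser = 0.25·0.2273 + 0.35·0.4091 + 0.7·0.3636; P(aggressive) ≈ 0.1250, P(balanced) ≈ 0.3150, P(conservative) ≈ 0.5600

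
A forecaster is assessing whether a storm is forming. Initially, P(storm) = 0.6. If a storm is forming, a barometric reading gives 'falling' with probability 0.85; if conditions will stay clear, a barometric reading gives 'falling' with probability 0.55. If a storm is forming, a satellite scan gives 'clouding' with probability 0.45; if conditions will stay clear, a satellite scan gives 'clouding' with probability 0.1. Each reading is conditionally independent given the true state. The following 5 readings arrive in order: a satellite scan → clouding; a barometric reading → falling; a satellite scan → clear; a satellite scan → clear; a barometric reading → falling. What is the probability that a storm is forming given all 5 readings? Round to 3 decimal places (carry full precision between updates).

0.858

After a satellite scan='clouding': P(storm) = 0.45·0.6000 / (0.45·0.6000 + 0.1·0.4000) ≈ 0.8710
After a barometric reading='falling': P(storm) = 0.85·0.8710 / (0.85·0.8710 + 0.55·0.1290) ≈ 0.9125
After a satellite scan='clear': P(storm) = 0.55·0.9125 / (0.55·0.9125 + 0.9·0.0875) ≈ 0.8644
After a satellite scan='clear': P(storm) = 0.55·0.8644 / (0.55·0.8644 + 0.9·0.1356) ≈ 0.7957
After a barometric reading='falling': P(storm) = 0.85·0.7957 / (0.85·0.7957 + 0.55·0.2043) ≈ 0.8576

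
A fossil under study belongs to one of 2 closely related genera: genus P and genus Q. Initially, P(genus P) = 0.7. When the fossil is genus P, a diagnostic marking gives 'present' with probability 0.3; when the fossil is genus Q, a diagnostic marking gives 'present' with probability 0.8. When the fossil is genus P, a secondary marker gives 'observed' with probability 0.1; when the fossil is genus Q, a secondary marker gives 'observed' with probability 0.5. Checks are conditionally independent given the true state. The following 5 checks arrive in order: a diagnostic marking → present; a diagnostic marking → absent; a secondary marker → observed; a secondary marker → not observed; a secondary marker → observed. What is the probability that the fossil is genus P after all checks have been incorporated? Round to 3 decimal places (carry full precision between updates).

0.181

Apply Bayes' rule sequentially, carrying P(genus P) forward.
After a diagnostic marking='present': P(genus P) = 0.3·0.7000 / (0.3·0.7000 + 0.8·0.3000) ≈ 0.4667
After a diagnostic marking='absent': P(genus P) = 0.7·0.4667 / (0.7·0.4667 + 0.2·0.5333) ≈ 0.7538
After a secondary marker='observed': P(genus P) = 0.1·0.7538 / (0.1·0.7538 + 0.5·0.2462) ≈ 0.3798
After a secondary marker='not observed': P(genus P) = 0.9·0.3798 / (0.9·0.3798 + 0.5·0.6202) ≈ 0.5244
After a secondary marker='observed': P(genus P) = 0.1·0.5244 / (0.1·0.5244 + 0.5·0.4756) ≈ 0.1807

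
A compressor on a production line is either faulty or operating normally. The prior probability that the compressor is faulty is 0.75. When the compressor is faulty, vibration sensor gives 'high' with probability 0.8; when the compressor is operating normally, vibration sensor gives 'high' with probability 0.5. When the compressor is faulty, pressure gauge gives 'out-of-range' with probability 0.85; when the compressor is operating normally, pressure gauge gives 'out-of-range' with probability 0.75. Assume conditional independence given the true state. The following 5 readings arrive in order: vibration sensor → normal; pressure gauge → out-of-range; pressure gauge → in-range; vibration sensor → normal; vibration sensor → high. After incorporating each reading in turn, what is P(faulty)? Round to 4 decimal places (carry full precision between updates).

0.3431

After vibration sensor='normal': P(faulty) = 0.2·0.7500 / (0.2·0.7500 + 0.5·0.2500) ≈ 0.5455
After pressure gauge='out-of-range': P(faulty) = 0.85·0.5455 / (0.85·0.5455 + 0.75·0.4545) ≈ 0.5763
After pressure gauge='in-range': P(faulty) = 0.15·0.5763 / (0.15·0.5763 + 0.25·0.4237) ≈ 0.4493
After vibration sensor='normal': P(faulty) = 0.2·0.4493 / (0.2·0.4493 + 0.5·0.5507) ≈ 0.2461
After vibration sensor='high': P(faulty) = 0.8·0.2461 / (0.8·0.2461 + 0.5·0.7539) ≈ 0.3431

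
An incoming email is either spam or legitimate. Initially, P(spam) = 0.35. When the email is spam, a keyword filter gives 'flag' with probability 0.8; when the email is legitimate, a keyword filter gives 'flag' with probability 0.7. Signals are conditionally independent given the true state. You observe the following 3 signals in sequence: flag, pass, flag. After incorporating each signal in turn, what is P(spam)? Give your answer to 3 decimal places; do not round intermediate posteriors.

Apply Bayes' rule sequentially, carrying P(spam) forward.
After 'flag': P(spam) = 0.8·0.3500 / (0.8·0.3500 + 0.7·0.6500) ≈ 0.3810
After 'pass': P(spam) = 0.2·0.3810 / (0.2·0.3810 + 0.3·0.6190) ≈ 0.2909
After 'flag': P(spam) = 0.8·0.2909 / (0.8·0.2909 + 0.7·0.7091) ≈ 0.3192

0.319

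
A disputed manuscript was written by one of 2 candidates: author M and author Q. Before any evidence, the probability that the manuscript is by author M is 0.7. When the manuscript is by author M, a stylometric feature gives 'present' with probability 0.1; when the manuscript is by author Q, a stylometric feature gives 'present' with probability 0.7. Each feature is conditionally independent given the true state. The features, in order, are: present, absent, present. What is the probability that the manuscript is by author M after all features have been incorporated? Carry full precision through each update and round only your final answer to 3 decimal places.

0.125

After 'present': P(author M) = 0.1·0.7000 / (0.1·0.7000 + 0.7·0.3000) ≈ 0.2500
After 'absent': P(author M) = 0.9·0.2500 / (0.9·0.2500 + 0.3·0.7500) ≈ 0.5000
After 'present': P(author M) = 0.1·0.5000 / (0.1·0.5000 + 0.7·0.5000) ≈ 0.1250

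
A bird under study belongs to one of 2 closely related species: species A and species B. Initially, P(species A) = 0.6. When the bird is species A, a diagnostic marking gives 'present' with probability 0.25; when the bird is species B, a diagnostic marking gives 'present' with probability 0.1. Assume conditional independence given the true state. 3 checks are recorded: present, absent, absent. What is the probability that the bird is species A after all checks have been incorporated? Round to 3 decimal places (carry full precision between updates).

After 'present': P(species A) = 0.25·0.6000 / (0.25·0.6000 + 0.1·0.4000) ≈ 0.7895
After 'absent': P(species A) = 0.75·0.7895 / (0.75·0.7895 + 0.9·0.2105) ≈ 0.7576
After 'absent': P(species A) = 0.75·0.7576 / (0.75·0.7576 + 0.9·0.2424) ≈ 0.7225

0.723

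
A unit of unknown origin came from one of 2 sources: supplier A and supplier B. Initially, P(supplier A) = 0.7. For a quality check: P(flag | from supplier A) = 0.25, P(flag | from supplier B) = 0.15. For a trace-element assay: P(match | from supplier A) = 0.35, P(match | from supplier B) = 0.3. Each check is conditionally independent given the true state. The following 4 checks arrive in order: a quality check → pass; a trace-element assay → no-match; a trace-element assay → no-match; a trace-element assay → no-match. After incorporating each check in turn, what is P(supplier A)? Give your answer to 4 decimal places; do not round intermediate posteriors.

0.6224

After a quality check='pass': P(supplier A) = 0.75·0.7000 / (0.75·0.7000 + 0.85·0.3000) ≈ 0.6731
After a trace-element assay='no-match': P(supplier A) = 0.65·0.6731 / (0.65·0.6731 + 0.7·0.3269) ≈ 0.6566
After a trace-element assay='no-match': P(supplier A) = 0.65·0.6566 / (0.65·0.6566 + 0.7·0.3434) ≈ 0.6397
After a trace-element assay='no-match': P(supplier A) = 0.65·0.6397 / (0.65·0.6397 + 0.7·0.3603) ≈ 0.6224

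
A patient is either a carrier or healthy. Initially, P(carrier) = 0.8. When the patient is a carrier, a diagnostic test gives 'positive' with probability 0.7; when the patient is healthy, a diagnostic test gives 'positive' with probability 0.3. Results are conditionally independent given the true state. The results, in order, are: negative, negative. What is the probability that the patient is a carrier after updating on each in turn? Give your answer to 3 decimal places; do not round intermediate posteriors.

Each posterior becomes the prior for the next update.
After 'negative': P(carrier) = 0.3·0.8000 / (0.3·0.8000 + 0.7·0.2000) ≈ 0.6316
After 'negative': P(carrier) = 0.3·0.6316 / (0.3·0.6316 + 0.7·0.3684) ≈ 0.4235

0.424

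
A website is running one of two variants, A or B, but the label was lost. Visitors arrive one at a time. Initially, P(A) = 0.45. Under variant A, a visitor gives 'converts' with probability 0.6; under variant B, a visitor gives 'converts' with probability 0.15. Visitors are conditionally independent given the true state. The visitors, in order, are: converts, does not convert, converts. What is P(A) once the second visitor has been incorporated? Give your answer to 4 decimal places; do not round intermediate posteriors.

0.6063

After 'converts': P(A) = 0.6·0.4500 / (0.6·0.4500 + 0.15·0.5500) ≈ 0.7660
After 'does not convert': P(A) = 0.4·0.7660 / (0.4·0.7660 + 0.85·0.2340) ≈ 0.6063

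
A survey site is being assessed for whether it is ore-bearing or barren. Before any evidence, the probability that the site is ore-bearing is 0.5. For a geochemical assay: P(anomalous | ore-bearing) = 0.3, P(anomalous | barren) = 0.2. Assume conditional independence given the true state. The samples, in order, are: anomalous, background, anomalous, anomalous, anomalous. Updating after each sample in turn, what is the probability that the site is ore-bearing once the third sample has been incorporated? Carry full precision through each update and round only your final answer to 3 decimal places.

0.663

After 'anomalous': P(ore) = 0.3·0.5000 / (0.3·0.5000 + 0.2·0.5000) ≈ 0.6000
After 'background': P(ore) = 0.7·0.6000 / (0.7·0.6000 + 0.8·0.4000) ≈ 0.5676
After 'anomalous': P(ore) = 0.3·0.5676 / (0.3·0.5676 + 0.2·0.4324) ≈ 0.6632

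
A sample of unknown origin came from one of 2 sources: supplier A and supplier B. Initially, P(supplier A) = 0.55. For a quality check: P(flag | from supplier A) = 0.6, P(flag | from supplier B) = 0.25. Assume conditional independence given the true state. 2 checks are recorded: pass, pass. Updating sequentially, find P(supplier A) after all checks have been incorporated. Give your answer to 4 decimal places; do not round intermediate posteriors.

Apply Bayes' rule sequentially, carrying P(supplier A) forward.
After 'pass': P(supplier A) = 0.4·0.5500 / (0.4·0.5500 + 0.75·0.4500) ≈ 0.3946
After 'pass': P(supplier A) = 0.4·0.3946 / (0.4·0.3946 + 0.75·0.6054) ≈ 0.2580

0.2580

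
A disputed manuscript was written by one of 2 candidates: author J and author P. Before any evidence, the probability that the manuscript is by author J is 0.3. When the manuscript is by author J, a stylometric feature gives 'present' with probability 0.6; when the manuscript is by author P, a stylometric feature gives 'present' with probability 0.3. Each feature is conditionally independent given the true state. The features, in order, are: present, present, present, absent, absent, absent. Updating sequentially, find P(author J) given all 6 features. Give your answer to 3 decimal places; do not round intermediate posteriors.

After 'present': P(author J) = 0.6·0.3000 / (0.6·0.3000 + 0.3·0.7000) ≈ 0.4615
After 'present': P(author J) = 0.6·0.4615 / (0.6·0.4615 + 0.3·0.5385) ≈ 0.6316
After 'present': P(author J) = 0.6·0.6316 / (0.6·0.6316 + 0.3·0.3684) ≈ 0.7742
After 'absent': P(author J) = 0.4·0.7742 / (0.4·0.7742 + 0.7·0.2258) ≈ 0.6621
After 'absent': P(author J) = 0.4·0.6621 / (0.4·0.6621 + 0.7·0.3379) ≈ 0.5282
After 'absent': P(author J) = 0.4·0.5282 / (0.4·0.5282 + 0.7·0.4718) ≈ 0.3901

0.390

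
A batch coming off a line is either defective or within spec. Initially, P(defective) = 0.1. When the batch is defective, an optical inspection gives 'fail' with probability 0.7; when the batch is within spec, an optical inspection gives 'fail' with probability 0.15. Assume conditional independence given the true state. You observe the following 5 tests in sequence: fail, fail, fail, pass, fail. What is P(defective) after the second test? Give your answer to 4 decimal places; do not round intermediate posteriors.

After 'fail': P(defective) = 0.7·0.1000 / (0.7·0.1000 + 0.15·0.9000) ≈ 0.3415
After 'fail': P(defective) = 0.7·0.3415 / (0.7·0.3415 + 0.15·0.6585) ≈ 0.7076

0.7076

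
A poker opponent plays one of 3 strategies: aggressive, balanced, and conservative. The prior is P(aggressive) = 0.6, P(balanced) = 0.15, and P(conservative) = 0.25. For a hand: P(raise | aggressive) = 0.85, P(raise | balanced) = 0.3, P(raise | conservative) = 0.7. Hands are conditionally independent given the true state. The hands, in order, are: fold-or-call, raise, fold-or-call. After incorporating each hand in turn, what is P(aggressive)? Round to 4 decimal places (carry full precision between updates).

Each posterior becomes the prior for the next update.
After 'fold-or-call': normaliser = 0.15·0.6000 + 0.7·0.1500 + 0.3·0.2500; P(aggressive) ≈ 0.3333, P(balanced) ≈ 0.3889, P(conservative) ≈ 0.2778
After 'raise': normaliser = 0.85·0.3333 + 0.3·0.3889 + 0.7·0.2778; P(aggressive) ≈ 0.4766, P(balanced) ≈ 0.1963, P(conservative) ≈ 0.3271
After 'fold-or-call': normaliser = 0.15·0.4766 + 0.7·0.1963 + 0.3·0.3271; P(aggressive) ≈ 0.2329, P(balanced) ≈ 0.4475, P(conservative) ≈ 0.3196

0.2329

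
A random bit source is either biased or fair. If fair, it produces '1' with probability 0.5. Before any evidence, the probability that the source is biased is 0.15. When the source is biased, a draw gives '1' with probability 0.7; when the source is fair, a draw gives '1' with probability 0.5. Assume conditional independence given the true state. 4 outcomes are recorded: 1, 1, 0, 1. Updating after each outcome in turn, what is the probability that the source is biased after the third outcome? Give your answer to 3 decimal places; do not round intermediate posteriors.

0.172

After '1': P(biased) = 0.7·0.1500 / (0.7·0.1500 + 0.5·0.8500) ≈ 0.1981
After '1': P(biased) = 0.7·0.1981 / (0.7·0.1981 + 0.5·0.8019) ≈ 0.2570
After '0': P(biased) = 0.3·0.2570 / (0.3·0.2570 + 0.5·0.7430) ≈ 0.1719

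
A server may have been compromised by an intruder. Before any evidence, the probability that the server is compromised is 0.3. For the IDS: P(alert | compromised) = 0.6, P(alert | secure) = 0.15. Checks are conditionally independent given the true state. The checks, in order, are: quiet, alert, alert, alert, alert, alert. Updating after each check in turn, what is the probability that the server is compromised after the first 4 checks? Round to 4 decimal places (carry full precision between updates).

After 'quiet': P(compromised) = 0.4·0.3000 / (0.4·0.3000 + 0.85·0.7000) ≈ 0.1678
After 'alert': P(compromised) = 0.6·0.1678 / (0.6·0.1678 + 0.15·0.8322) ≈ 0.4465
After 'alert': P(compromised) = 0.6·0.4465 / (0.6·0.4465 + 0.15·0.5535) ≈ 0.7634
After 'alert': P(compromised) = 0.6·0.7634 / (0.6·0.7634 + 0.15·0.2366) ≈ 0.9281

0.9281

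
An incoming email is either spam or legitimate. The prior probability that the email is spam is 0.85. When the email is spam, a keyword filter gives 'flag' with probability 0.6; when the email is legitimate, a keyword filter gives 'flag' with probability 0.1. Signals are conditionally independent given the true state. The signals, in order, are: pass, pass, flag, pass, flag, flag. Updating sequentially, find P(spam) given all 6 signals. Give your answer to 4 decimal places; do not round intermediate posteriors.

Each posterior becomes the prior for the next update.
After 'pass': P(spam) = 0.4·0.8500 / (0.4·0.8500 + 0.9·0.1500) ≈ 0.7158
After 'pass': P(spam) = 0.4·0.7158 / (0.4·0.7158 + 0.9·0.2842) ≈ 0.5282
After 'flag': P(spam) = 0.6·0.5282 / (0.6·0.5282 + 0.1·0.4718) ≈ 0.8704
After 'pass': P(spam) = 0.4·0.8704 / (0.4·0.8704 + 0.9·0.1296) ≈ 0.7491
After 'flag': P(spam) = 0.6·0.7491 / (0.6·0.7491 + 0.1·0.2509) ≈ 0.9471
After 'flag': P(spam) = 0.6·0.9471 / (0.6·0.9471 + 0.1·0.0529) ≈ 0.9908

0.9908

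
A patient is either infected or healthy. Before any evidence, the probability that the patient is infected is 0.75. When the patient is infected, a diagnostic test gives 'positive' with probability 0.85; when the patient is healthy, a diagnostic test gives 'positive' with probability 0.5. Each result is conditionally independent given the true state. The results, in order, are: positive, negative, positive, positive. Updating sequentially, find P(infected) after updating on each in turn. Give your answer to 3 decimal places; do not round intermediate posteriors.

Each posterior becomes the prior for the next update.
After 'positive': P(infected) = 0.85·0.7500 / (0.85·0.7500 + 0.5·0.2500) ≈ 0.8361
After 'negative': P(infected) = 0.15·0.8361 / (0.15·0.8361 + 0.5·0.1639) ≈ 0.6047
After 'positive': P(infected) = 0.85·0.6047 / (0.85·0.6047 + 0.5·0.3953) ≈ 0.7223
After 'positive': P(infected) = 0.85·0.7223 / (0.85·0.7223 + 0.5·0.2777) ≈ 0.8156

0.816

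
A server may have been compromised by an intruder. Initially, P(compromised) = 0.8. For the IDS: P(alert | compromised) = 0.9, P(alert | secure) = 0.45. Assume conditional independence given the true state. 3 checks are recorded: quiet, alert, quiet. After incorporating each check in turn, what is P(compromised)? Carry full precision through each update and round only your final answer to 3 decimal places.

0.209

Apply Bayes' rule sequentially, carrying P(compromised) forward.
After 'quiet': P(compromised) = 0.1·0.8000 / (0.1·0.8000 + 0.55·0.2000) ≈ 0.4211
After 'alert': P(compromised) = 0.9·0.4211 / (0.9·0.4211 + 0.45·0.5789) ≈ 0.5926
After 'quiet': P(compromised) = 0.1·0.5926 / (0.1·0.5926 + 0.55·0.4074) ≈ 0.2092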